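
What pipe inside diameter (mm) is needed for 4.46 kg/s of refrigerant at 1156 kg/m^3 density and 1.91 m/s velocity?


A = m_dot / (rho * v) = 4.46 / (1156 * 1.91) = 0.00201996413 m^2
d = sqrt(4*A/pi) * 1000
d = 50.7 mm

50.7


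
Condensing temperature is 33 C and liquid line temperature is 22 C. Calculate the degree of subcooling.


Subcooling = T_cond - T_liquid
Subcooling = 33 - 22
Subcooling = 11 K

11


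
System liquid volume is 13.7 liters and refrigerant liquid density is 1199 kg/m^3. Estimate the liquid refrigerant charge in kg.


Charge = V * rho / 1000
Charge = 13.7 * 1199 / 1000
Charge = 16.43 kg

16.43


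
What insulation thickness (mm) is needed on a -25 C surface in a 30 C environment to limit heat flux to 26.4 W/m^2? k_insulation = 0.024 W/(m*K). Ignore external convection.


dT = 30 - (-25) = 55 K
thickness = k * dT / q_max * 1000
thickness = 0.024 * 55 / 26.4 * 1000
thickness = 50.0 mm

50.0


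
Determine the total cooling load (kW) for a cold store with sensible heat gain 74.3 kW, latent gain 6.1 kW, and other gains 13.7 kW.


Q_total = Q_s + Q_l + Q_misc
Q_total = 74.3 + 6.1 + 13.7
Q_total = 94.1 kW

94.1


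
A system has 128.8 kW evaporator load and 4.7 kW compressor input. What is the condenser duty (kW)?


Q_cond = Q_evap + W
Q_cond = 128.8 + 4.7
Q_cond = 133.5 kW

133.5


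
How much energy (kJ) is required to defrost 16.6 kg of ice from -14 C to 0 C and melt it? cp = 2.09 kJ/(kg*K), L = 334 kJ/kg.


Sensible heat = cp * dT = 2.09 * 14 = 29.26 kJ/kg
Total per kg = 29.26 + 334 = 363.26 kJ/kg
Q = m * total = 16.6 * 363.26
Q = 6030.1 kJ

6030.1


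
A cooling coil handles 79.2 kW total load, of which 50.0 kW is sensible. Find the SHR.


SHR = Q_sensible / Q_total
SHR = 50.0 / 79.2
SHR = 0.631

0.631


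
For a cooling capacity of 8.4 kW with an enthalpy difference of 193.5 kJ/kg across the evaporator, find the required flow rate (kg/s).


m_dot = Q / dh
m_dot = 8.4 / 193.5
m_dot = 0.0434 kg/s

0.0434


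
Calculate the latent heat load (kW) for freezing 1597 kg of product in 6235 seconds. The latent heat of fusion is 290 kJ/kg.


Q_lat = m * h_fg / t
Q_lat = 1597 * 290 / 6235
Q_lat = 74.28 kW

74.28


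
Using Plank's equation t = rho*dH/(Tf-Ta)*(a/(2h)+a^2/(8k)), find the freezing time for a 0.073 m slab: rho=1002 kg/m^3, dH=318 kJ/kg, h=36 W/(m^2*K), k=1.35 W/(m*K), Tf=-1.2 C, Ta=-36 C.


dT = -1.2 - (-36) = 34.8 K
term1 = a/(2h) = 0.073/(2*36) = 0.001013888889
term2 = a^2/(8k) = 0.073^2/(8*1.35) = 0.0004934259259
t = rho*dH*1000/dT * (term1 + term2)
t = 1002*318*1000/34.8 * (0.001013888889 + 0.0004934259259)
t = 13801 s

13801


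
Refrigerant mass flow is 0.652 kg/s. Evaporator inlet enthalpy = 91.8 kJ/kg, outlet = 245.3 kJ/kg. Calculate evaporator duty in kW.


dh = 245.3 - 91.8 = 153.5 kJ/kg
Q_evap = m_dot * dh = 0.652 * 153.5
Q_evap = 100.08 kW

100.08


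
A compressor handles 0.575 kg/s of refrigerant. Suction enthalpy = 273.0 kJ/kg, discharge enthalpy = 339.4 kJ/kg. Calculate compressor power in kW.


dh = 339.4 - 273.0 = 66.4 kJ/kg
W = m_dot * dh = 0.575 * 66.4 = 38.18 kW

38.18


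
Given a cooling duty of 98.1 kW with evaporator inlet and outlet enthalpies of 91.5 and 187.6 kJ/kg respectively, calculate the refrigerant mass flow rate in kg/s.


dh = 187.6 - 91.5 = 96.1 kJ/kg
m_dot = Q / dh = 98.1 / 96.1 = 1.0208 kg/s

1.0208


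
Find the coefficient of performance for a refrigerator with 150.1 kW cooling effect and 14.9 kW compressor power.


COP = Q_evap / W
COP = 150.1 / 14.9
COP = 10.074

10.074


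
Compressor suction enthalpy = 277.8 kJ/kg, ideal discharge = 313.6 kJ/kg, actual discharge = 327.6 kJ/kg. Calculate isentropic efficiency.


dh_ideal = 313.6 - 277.8 = 35.8 kJ/kg
dh_actual = 327.6 - 277.8 = 49.8 kJ/kg
eta_s = dh_ideal / dh_actual = 35.8 / 49.8
eta_s = 0.7189

0.7189


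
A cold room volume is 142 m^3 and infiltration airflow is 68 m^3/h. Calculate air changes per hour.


ACH = flow / volume
ACH = 68 / 142
ACH = 0.479

0.479


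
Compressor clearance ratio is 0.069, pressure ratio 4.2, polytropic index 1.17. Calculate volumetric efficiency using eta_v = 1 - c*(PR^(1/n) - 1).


PR^(1/n) = 4.2^(1/1.17) = 3.4095079
eta_v = 1 - 0.069 * (3.4095079 - 1)
eta_v = 0.8337

0.8337


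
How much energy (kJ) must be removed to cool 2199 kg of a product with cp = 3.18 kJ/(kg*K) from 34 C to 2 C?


dT = 34 - (2) = 32 K
Q = m * cp * dT = 2199 * 3.18 * 32
Q = 223770 kJ

223770


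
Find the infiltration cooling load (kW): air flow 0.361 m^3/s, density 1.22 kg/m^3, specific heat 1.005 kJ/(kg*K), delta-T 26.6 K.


Q = V_dot * rho * cp * dT
Q = 0.361 * 1.22 * 1.005 * 26.6
Q = 11.774 kW

11.774


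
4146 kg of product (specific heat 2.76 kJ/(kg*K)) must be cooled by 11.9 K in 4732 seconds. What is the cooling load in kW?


Q = m * cp * dT / t
Q = 4146 * 2.76 * 11.9 / 4732
Q = 28.777 kW

28.777


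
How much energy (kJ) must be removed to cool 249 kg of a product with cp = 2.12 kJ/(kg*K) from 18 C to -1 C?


dT = 18 - (-1) = 19 K
Q = m * cp * dT = 249 * 2.12 * 19
Q = 10030 kJ

10030


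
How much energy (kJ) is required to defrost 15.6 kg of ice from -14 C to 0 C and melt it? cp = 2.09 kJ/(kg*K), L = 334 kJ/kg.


Sensible heat = cp * dT = 2.09 * 14 = 29.26 kJ/kg
Total per kg = 29.26 + 334 = 363.26 kJ/kg
Q = m * total = 15.6 * 363.26
Q = 5666.9 kJ

5666.9


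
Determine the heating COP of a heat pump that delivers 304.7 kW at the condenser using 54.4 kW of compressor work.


COP_hp = Q_cond / W
COP_hp = 304.7 / 54.4
COP_hp = 5.601

5.601


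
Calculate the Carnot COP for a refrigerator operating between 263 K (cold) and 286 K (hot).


dT = 286 - 263 = 23 K
COP_carnot = T_cold / dT = 263 / 23
COP_carnot = 11.435

11.435


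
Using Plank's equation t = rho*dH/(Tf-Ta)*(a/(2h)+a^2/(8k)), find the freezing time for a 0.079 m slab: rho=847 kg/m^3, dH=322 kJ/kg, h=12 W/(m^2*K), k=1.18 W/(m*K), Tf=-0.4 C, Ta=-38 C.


dT = -0.4 - (-38) = 37.6 K
term1 = a/(2h) = 0.079/(2*12) = 0.003291666667
term2 = a^2/(8k) = 0.079^2/(8*1.18) = 0.0006611228814
t = rho*dH*1000/dT * (term1 + term2)
t = 847*322*1000/37.6 * (0.003291666667 + 0.0006611228814)
t = 28672 s

28672


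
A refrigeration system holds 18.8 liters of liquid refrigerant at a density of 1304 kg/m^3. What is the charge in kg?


Charge = V * rho / 1000
Charge = 18.8 * 1304 / 1000
Charge = 24.52 kg

24.52


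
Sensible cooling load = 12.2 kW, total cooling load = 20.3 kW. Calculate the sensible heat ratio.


SHR = Q_sensible / Q_total
SHR = 12.2 / 20.3
SHR = 0.601

0.601


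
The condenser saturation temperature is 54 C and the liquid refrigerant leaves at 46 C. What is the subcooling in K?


Subcooling = T_cond - T_liquid
Subcooling = 54 - 46
Subcooling = 8 K

8


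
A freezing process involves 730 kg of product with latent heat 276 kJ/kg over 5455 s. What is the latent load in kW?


Q_lat = m * h_fg / t
Q_lat = 730 * 276 / 5455
Q_lat = 36.93 kW

36.93


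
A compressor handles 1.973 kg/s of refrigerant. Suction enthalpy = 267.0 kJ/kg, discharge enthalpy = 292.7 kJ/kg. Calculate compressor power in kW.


dh = 292.7 - 267.0 = 25.7 kJ/kg
W = m_dot * dh = 1.973 * 25.7 = 50.71 kW

50.71


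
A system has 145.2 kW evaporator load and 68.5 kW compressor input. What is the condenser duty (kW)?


Q_cond = Q_evap + W
Q_cond = 145.2 + 68.5
Q_cond = 213.7 kW

213.7


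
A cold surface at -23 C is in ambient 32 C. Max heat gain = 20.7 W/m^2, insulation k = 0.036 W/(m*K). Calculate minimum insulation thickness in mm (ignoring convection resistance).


dT = 32 - (-23) = 55 K
thickness = k * dT / q_max * 1000
thickness = 0.036 * 55 / 20.7 * 1000
thickness = 95.7 mm

95.7


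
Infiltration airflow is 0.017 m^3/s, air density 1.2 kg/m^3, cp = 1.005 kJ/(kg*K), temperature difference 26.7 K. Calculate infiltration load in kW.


Q = V_dot * rho * cp * dT
Q = 0.017 * 1.2 * 1.005 * 26.7
Q = 0.547 kW

0.547


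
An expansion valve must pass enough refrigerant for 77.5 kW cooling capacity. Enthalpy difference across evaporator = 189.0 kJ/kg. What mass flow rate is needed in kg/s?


m_dot = Q / dh
m_dot = 77.5 / 189.0
m_dot = 0.4101 kg/s

0.4101


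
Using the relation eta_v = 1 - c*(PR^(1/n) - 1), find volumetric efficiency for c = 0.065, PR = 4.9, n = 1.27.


PR^(1/n) = 4.9^(1/1.27) = 3.49511508
eta_v = 1 - 0.065 * (3.49511508 - 1)
eta_v = 0.8378

0.8378


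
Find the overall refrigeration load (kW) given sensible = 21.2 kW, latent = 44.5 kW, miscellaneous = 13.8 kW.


Q_total = Q_s + Q_l + Q_misc
Q_total = 21.2 + 44.5 + 13.8
Q_total = 79.5 kW

79.5


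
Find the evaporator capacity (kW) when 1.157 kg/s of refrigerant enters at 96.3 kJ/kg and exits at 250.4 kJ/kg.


dh = 250.4 - 96.3 = 154.1 kJ/kg
Q_evap = m_dot * dh = 1.157 * 154.1
Q_evap = 178.29 kW

178.29


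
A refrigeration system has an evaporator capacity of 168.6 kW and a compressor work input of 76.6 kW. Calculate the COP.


COP = Q_evap / W
COP = 168.6 / 76.6
COP = 2.201

2.201


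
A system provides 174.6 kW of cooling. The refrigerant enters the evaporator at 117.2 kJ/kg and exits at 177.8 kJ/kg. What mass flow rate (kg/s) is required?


dh = 177.8 - 117.2 = 60.6 kJ/kg
m_dot = Q / dh = 174.6 / 60.6 = 2.8812 kg/s

2.8812


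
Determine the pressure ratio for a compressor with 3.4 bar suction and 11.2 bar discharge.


PR = P_high / P_low
PR = 11.2 / 3.4
PR = 3.294

3.294


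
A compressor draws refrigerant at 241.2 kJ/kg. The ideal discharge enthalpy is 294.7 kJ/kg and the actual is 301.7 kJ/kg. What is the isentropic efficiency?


dh_ideal = 294.7 - 241.2 = 53.5 kJ/kg
dh_actual = 301.7 - 241.2 = 60.5 kJ/kg
eta_s = dh_ideal / dh_actual = 53.5 / 60.5
eta_s = 0.8843

0.8843


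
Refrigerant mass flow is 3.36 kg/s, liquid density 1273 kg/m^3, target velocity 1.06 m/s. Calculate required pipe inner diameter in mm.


A = m_dot / (rho * v) = 3.36 / (1273 * 1.06) = 0.002490032459 m^2
d = sqrt(4*A/pi) * 1000
d = 56.3 mm

56.3


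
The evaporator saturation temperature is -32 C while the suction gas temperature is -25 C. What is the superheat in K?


Superheat = T_suction - T_evap
Superheat = -25 - (-32)
Superheat = 7 K

7


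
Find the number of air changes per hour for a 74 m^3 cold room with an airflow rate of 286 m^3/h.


ACH = flow / volume
ACH = 286 / 74
ACH = 3.865

3.865


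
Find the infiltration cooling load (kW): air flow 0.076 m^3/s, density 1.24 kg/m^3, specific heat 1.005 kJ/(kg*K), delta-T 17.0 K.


Q = V_dot * rho * cp * dT
Q = 0.076 * 1.24 * 1.005 * 17.0
Q = 1.61 kW

1.61


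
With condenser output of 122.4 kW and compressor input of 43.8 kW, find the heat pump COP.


COP_hp = Q_cond / W
COP_hp = 122.4 / 43.8
COP_hp = 2.795

2.795


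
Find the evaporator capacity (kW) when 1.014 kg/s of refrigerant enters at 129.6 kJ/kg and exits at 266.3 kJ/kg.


dh = 266.3 - 129.6 = 136.7 kJ/kg
Q_evap = m_dot * dh = 1.014 * 136.7
Q_evap = 138.61 kW

138.61


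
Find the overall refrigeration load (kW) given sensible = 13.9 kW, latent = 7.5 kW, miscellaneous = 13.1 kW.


Q_total = Q_s + Q_l + Q_misc
Q_total = 13.9 + 7.5 + 13.1
Q_total = 34.5 kW

34.5


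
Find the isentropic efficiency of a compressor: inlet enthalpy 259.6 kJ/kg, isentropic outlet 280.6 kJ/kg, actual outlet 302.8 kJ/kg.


dh_ideal = 280.6 - 259.6 = 21.0 kJ/kg
dh_actual = 302.8 - 259.6 = 43.2 kJ/kg
eta_s = dh_ideal / dh_actual = 21.0 / 43.2
eta_s = 0.4861

0.4861


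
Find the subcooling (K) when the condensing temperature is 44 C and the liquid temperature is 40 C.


Subcooling = T_cond - T_liquid
Subcooling = 44 - 40
Subcooling = 4 K

4


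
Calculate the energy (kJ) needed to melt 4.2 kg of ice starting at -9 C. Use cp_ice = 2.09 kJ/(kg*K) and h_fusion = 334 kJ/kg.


Sensible heat = cp * dT = 2.09 * 9 = 18.81 kJ/kg
Total per kg = 18.81 + 334 = 352.81 kJ/kg
Q = m * total = 4.2 * 352.81
Q = 1481.8 kJ

1481.8


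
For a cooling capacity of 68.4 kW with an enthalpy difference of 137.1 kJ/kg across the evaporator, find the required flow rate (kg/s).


m_dot = Q / dh
m_dot = 68.4 / 137.1
m_dot = 0.4989 kg/s

0.4989


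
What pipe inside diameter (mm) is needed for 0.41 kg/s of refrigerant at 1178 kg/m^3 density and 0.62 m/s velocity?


A = m_dot / (rho * v) = 0.41 / (1178 * 0.62) = 0.0005613669971 m^2
d = sqrt(4*A/pi) * 1000
d = 26.7 mm

26.7


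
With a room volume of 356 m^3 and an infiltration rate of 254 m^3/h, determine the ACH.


ACH = flow / volume
ACH = 254 / 356
ACH = 0.713

0.713


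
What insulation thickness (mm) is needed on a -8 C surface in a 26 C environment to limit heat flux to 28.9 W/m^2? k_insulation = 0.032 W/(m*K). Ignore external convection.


dT = 26 - (-8) = 34 K
thickness = k * dT / q_max * 1000
thickness = 0.032 * 34 / 28.9 * 1000
thickness = 37.6 mm

37.6


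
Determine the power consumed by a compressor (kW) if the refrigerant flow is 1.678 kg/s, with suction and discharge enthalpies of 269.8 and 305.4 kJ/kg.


dh = 305.4 - 269.8 = 35.6 kJ/kg
W = m_dot * dh = 1.678 * 35.6 = 59.74 kW

59.74


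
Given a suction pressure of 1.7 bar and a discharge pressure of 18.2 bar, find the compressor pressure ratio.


PR = P_high / P_low
PR = 18.2 / 1.7
PR = 10.706

10.706


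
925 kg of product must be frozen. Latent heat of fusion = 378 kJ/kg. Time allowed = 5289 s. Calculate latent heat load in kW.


Q_lat = m * h_fg / t
Q_lat = 925 * 378 / 5289
Q_lat = 66.11 kW

66.11


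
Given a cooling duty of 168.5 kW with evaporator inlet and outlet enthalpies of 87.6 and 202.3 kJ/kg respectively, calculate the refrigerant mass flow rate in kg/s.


dh = 202.3 - 87.6 = 114.7 kJ/kg
m_dot = Q / dh = 168.5 / 114.7 = 1.469 kg/s

1.469


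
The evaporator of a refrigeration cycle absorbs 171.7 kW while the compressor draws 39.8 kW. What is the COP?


COP = Q_evap / W
COP = 171.7 / 39.8
COP = 4.314

4.314


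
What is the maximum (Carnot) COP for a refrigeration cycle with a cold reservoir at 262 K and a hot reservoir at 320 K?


dT = 320 - 262 = 58 K
COP_carnot = T_cold / dT = 262 / 58
COP_carnot = 4.517

4.517


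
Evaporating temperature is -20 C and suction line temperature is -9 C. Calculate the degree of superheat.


Superheat = T_suction - T_evap
Superheat = -9 - (-20)
Superheat = 11 K

11


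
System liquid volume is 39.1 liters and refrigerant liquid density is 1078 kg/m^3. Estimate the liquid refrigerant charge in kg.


Charge = V * rho / 1000
Charge = 39.1 * 1078 / 1000
Charge = 42.15 kg

42.15


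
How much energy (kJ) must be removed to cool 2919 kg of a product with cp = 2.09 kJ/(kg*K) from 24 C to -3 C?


dT = 24 - (-3) = 27 K
Q = m * cp * dT = 2919 * 2.09 * 27
Q = 164719 kJ

164719


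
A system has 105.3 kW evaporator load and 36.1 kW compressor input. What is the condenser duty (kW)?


Q_cond = Q_evap + W
Q_cond = 105.3 + 36.1
Q_cond = 141.4 kW

141.4


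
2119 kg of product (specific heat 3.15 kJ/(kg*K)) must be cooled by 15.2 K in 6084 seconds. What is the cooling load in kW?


Q = m * cp * dT / t
Q = 2119 * 3.15 * 15.2 / 6084
Q = 16.676 kW

16.676


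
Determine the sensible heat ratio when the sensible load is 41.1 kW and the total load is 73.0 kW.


SHR = Q_sensible / Q_total
SHR = 41.1 / 73.0
SHR = 0.563

0.563


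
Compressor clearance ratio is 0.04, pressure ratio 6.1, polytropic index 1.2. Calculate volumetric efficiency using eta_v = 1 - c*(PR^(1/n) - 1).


PR^(1/n) = 6.1^(1/1.2) = 4.51275264
eta_v = 1 - 0.04 * (4.51275264 - 1)
eta_v = 0.8595

0.8595


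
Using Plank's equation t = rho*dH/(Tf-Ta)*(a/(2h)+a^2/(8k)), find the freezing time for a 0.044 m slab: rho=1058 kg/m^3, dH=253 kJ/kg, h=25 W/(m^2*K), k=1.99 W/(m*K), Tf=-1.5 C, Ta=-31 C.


dT = -1.5 - (-31) = 29.5 K
term1 = a/(2h) = 0.044/(2*25) = 0.00088
term2 = a^2/(8k) = 0.044^2/(8*1.99) = 0.0001216080402
t = rho*dH*1000/dT * (term1 + term2)
t = 1058*253*1000/29.5 * (0.00088 + 0.0001216080402)
t = 9088 s

9088


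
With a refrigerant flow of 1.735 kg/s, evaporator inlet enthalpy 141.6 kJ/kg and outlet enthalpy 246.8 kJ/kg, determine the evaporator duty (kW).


dh = 246.8 - 141.6 = 105.2 kJ/kg
Q_evap = m_dot * dh = 1.735 * 105.2
Q_evap = 182.52 kW

182.52


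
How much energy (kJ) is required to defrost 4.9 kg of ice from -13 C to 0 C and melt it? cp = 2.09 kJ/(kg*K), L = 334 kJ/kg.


Sensible heat = cp * dT = 2.09 * 13 = 27.17 kJ/kg
Total per kg = 27.17 + 334 = 361.17 kJ/kg
Q = m * total = 4.9 * 361.17
Q = 1769.7 kJ

1769.7


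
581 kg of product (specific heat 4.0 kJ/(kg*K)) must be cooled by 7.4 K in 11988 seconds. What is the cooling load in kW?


Q = m * cp * dT / t
Q = 581 * 4.0 * 7.4 / 11988
Q = 1.435 kW

1.435


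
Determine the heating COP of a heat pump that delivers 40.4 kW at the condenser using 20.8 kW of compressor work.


COP_hp = Q_cond / W
COP_hp = 40.4 / 20.8
COP_hp = 1.942

1.942


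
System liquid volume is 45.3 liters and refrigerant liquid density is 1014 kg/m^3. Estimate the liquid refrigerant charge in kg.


Charge = V * rho / 1000
Charge = 45.3 * 1014 / 1000
Charge = 45.93 kg

45.93


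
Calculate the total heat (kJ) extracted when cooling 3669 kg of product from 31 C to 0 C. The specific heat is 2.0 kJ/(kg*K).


dT = 31 - (0) = 31 K
Q = m * cp * dT = 3669 * 2.0 * 31
Q = 227478 kJ

227478


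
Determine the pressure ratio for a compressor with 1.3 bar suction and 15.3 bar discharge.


PR = P_high / P_low
PR = 15.3 / 1.3
PR = 11.769

11.769


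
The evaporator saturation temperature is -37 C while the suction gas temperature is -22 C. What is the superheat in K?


Superheat = T_suction - T_evap
Superheat = -22 - (-37)
Superheat = 15 K

15


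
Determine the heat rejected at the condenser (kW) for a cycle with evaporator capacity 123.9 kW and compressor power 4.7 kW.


Q_cond = Q_evap + W
Q_cond = 123.9 + 4.7
Q_cond = 128.6 kW

128.6


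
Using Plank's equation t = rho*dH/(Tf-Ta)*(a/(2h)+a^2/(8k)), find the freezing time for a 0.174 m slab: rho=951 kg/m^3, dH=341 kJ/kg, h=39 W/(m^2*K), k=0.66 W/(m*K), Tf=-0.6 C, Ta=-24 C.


dT = -0.6 - (-24) = 23.4 K
term1 = a/(2h) = 0.174/(2*39) = 0.002230769231
term2 = a^2/(8k) = 0.174^2/(8*0.66) = 0.005734090909
t = rho*dH*1000/dT * (term1 + term2)
t = 951*341*1000/23.4 * (0.002230769231 + 0.005734090909)
t = 110382 s

110382


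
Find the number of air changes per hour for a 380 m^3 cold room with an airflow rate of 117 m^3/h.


ACH = flow / volume
ACH = 117 / 380
ACH = 0.308

0.308


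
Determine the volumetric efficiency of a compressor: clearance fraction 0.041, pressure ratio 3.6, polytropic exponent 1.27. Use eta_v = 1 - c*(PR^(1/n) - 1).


PR^(1/n) = 3.6^(1/1.27) = 2.74178544
eta_v = 1 - 0.041 * (2.74178544 - 1)
eta_v = 0.9286

0.9286


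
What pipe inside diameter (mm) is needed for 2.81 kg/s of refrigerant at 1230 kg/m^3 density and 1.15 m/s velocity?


A = m_dot / (rho * v) = 2.81 / (1230 * 1.15) = 0.001986567692 m^2
d = sqrt(4*A/pi) * 1000
d = 50.3 mm

50.3


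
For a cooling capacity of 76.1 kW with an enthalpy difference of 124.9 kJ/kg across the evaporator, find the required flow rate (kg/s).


m_dot = Q / dh
m_dot = 76.1 / 124.9
m_dot = 0.6093 kg/s

0.6093


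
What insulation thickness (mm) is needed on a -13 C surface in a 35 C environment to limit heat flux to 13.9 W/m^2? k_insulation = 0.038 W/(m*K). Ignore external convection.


dT = 35 - (-13) = 48 K
thickness = k * dT / q_max * 1000
thickness = 0.038 * 48 / 13.9 * 1000
thickness = 131.2 mm

131.2


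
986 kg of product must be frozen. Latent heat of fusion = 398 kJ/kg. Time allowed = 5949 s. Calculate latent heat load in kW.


Q_lat = m * h_fg / t
Q_lat = 986 * 398 / 5949
Q_lat = 65.97 kW

65.97


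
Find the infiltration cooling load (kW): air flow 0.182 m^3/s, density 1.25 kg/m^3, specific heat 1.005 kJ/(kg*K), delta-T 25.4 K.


Q = V_dot * rho * cp * dT
Q = 0.182 * 1.25 * 1.005 * 25.4
Q = 5.807 kW

5.807


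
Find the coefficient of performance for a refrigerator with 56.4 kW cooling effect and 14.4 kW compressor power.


COP = Q_evap / W
COP = 56.4 / 14.4
COP = 3.917

3.917


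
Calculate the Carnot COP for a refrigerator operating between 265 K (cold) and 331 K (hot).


dT = 331 - 265 = 66 K
COP_carnot = T_cold / dT = 265 / 66
COP_carnot = 4.015

4.015


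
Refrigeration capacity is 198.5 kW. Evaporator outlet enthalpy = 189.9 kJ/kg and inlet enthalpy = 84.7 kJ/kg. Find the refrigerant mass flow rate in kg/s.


dh = 189.9 - 84.7 = 105.2 kJ/kg
m_dot = Q / dh = 198.5 / 105.2 = 1.8869 kg/s

1.8869


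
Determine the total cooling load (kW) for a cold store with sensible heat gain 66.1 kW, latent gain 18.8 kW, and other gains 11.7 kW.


Q_total = Q_s + Q_l + Q_misc
Q_total = 66.1 + 18.8 + 11.7
Q_total = 96.6 kW

96.6


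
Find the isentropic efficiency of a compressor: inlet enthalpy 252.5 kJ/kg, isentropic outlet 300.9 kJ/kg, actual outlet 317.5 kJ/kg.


dh_ideal = 300.9 - 252.5 = 48.4 kJ/kg
dh_actual = 317.5 - 252.5 = 65.0 kJ/kg
eta_s = dh_ideal / dh_actual = 48.4 / 65.0
eta_s = 0.7446

0.7446


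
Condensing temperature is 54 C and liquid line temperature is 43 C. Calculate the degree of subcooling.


Subcooling = T_cond - T_liquid
Subcooling = 54 - 43
Subcooling = 11 K

11


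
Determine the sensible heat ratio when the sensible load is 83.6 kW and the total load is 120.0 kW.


SHR = Q_sensible / Q_total
SHR = 83.6 / 120.0
SHR = 0.697

0.697


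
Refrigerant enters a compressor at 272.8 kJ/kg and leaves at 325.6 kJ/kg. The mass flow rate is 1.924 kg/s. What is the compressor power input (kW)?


dh = 325.6 - 272.8 = 52.8 kJ/kg
W = m_dot * dh = 1.924 * 52.8 = 101.59 kW

101.59


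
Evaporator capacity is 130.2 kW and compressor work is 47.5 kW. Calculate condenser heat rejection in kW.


Q_cond = Q_evap + W
Q_cond = 130.2 + 47.5
Q_cond = 177.7 kW

177.7


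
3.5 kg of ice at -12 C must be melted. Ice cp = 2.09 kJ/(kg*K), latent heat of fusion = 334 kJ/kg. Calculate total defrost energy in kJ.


Sensible heat = cp * dT = 2.09 * 12 = 25.08 kJ/kg
Total per kg = 25.08 + 334 = 359.08 kJ/kg
Q = m * total = 3.5 * 359.08
Q = 1256.8 kJ

1256.8


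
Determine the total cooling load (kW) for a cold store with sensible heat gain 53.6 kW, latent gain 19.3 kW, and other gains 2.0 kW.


Q_total = Q_s + Q_l + Q_misc
Q_total = 53.6 + 19.3 + 2.0
Q_total = 74.9 kW

74.9


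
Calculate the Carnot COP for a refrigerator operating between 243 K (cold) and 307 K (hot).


dT = 307 - 243 = 64 K
COP_carnot = T_cold / dT = 243 / 64
COP_carnot = 3.797

3.797


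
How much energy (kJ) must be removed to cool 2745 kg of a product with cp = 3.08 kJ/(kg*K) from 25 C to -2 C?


dT = 25 - (-2) = 27 K
Q = m * cp * dT = 2745 * 3.08 * 27
Q = 228274 kJ

228274


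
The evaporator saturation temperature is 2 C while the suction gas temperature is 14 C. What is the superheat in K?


Superheat = T_suction - T_evap
Superheat = 14 - (2)
Superheat = 12 K

12


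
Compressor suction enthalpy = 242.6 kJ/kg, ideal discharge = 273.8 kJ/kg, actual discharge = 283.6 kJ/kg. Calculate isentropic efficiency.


dh_ideal = 273.8 - 242.6 = 31.2 kJ/kg
dh_actual = 283.6 - 242.6 = 41.0 kJ/kg
eta_s = dh_ideal / dh_actual = 31.2 / 41.0
eta_s = 0.761

0.761


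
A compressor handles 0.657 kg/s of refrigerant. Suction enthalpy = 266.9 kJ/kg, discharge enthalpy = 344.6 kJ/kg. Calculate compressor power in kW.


dh = 344.6 - 266.9 = 77.7 kJ/kg
W = m_dot * dh = 0.657 * 77.7 = 51.05 kW

51.05


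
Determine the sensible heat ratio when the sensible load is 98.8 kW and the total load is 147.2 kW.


SHR = Q_sensible / Q_total
SHR = 98.8 / 147.2
SHR = 0.671

0.671


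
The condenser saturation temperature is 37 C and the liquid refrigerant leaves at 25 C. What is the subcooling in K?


Subcooling = T_cond - T_liquid
Subcooling = 37 - 25
Subcooling = 12 K

12


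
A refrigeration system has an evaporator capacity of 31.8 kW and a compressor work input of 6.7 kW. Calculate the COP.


COP = Q_evap / W
COP = 31.8 / 6.7
COP = 4.746

4.746


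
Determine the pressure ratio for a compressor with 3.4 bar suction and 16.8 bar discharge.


PR = P_high / P_low
PR = 16.8 / 3.4
PR = 4.941

4.941


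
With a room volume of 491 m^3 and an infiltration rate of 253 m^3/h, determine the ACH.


ACH = flow / volume
ACH = 253 / 491
ACH = 0.515

0.515


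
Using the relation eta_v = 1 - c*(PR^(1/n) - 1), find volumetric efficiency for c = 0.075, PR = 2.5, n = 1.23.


PR^(1/n) = 2.5^(1/1.23) = 2.10633994
eta_v = 1 - 0.075 * (2.10633994 - 1)
eta_v = 0.917

0.917


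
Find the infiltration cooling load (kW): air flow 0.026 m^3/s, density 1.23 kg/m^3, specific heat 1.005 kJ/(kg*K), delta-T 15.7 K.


Q = V_dot * rho * cp * dT
Q = 0.026 * 1.23 * 1.005 * 15.7
Q = 0.505 kW

0.505


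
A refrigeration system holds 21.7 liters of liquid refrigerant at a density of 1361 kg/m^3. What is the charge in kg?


Charge = V * rho / 1000
Charge = 21.7 * 1361 / 1000
Charge = 29.53 kg

29.53


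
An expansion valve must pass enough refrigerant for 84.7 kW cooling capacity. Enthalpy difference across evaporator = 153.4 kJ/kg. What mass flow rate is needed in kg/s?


m_dot = Q / dh
m_dot = 84.7 / 153.4
m_dot = 0.5522 kg/s

0.5522


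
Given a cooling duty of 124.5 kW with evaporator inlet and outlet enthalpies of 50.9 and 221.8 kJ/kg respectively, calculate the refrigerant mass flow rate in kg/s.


dh = 221.8 - 50.9 = 170.9 kJ/kg
m_dot = Q / dh = 124.5 / 170.9 = 0.7285 kg/s

0.7285


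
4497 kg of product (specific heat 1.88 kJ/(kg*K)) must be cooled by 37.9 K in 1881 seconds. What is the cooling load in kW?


Q = m * cp * dT / t
Q = 4497 * 1.88 * 37.9 / 1881
Q = 170.346 kW

170.346


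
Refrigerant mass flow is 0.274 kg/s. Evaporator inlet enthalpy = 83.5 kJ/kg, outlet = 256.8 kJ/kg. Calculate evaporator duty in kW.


dh = 256.8 - 83.5 = 173.3 kJ/kg
Q_evap = m_dot * dh = 0.274 * 173.3
Q_evap = 47.48 kW

47.48


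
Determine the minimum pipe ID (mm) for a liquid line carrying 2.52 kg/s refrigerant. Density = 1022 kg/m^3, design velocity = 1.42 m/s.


A = m_dot / (rho * v) = 2.52 / (1022 * 1.42) = 0.001736446074 m^2
d = sqrt(4*A/pi) * 1000
d = 47.0 mm

47.0


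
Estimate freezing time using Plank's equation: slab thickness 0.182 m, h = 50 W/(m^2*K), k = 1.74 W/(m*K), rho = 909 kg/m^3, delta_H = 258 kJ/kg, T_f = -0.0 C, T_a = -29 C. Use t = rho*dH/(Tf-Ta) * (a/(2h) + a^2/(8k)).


dT = -0.0 - (-29) = 29.0 K
term1 = a/(2h) = 0.182/(2*50) = 0.00182
term2 = a^2/(8k) = 0.182^2/(8*1.74) = 0.002379597701
t = rho*dH*1000/dT * (term1 + term2)
t = 909*258*1000/29.0 * (0.00182 + 0.002379597701)
t = 33962 s

33962


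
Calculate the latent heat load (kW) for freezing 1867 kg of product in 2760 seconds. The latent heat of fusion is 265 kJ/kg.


Q_lat = m * h_fg / t
Q_lat = 1867 * 265 / 2760
Q_lat = 179.26 kW

179.26


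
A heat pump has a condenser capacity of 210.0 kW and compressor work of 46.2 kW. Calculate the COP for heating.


COP_hp = Q_cond / W
COP_hp = 210.0 / 46.2
COP_hp = 4.545

4.545


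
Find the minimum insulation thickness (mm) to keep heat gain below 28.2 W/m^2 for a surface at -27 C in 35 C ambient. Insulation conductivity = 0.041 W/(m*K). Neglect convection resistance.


dT = 35 - (-27) = 62 K
thickness = k * dT / q_max * 1000
thickness = 0.041 * 62 / 28.2 * 1000
thickness = 90.1 mm

90.1


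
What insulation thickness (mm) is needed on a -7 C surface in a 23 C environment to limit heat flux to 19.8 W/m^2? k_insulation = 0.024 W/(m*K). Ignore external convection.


dT = 23 - (-7) = 30 K
thickness = k * dT / q_max * 1000
thickness = 0.024 * 30 / 19.8 * 1000
thickness = 36.4 mm

36.4


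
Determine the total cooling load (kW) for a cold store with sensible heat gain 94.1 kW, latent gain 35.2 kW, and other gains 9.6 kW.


Q_total = Q_s + Q_l + Q_misc
Q_total = 94.1 + 35.2 + 9.6
Q_total = 138.9 kW

138.9


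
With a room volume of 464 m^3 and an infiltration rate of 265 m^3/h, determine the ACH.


ACH = flow / volume
ACH = 265 / 464
ACH = 0.571

0.571


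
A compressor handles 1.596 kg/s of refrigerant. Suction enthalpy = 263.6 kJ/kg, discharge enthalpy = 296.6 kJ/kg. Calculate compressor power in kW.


dh = 296.6 - 263.6 = 33.0 kJ/kg
W = m_dot * dh = 1.596 * 33.0 = 52.67 kW

52.67


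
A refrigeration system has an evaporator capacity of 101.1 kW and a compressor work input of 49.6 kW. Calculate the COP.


COP = Q_evap / W
COP = 101.1 / 49.6
COP = 2.038

2.038


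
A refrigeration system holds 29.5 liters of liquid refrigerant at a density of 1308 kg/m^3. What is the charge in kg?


Charge = V * rho / 1000
Charge = 29.5 * 1308 / 1000
Charge = 38.59 kg

38.59


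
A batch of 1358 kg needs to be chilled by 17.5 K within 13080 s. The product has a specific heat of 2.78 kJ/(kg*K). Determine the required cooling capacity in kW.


Q = m * cp * dT / t
Q = 1358 * 2.78 * 17.5 / 13080
Q = 5.051 kW

5.051


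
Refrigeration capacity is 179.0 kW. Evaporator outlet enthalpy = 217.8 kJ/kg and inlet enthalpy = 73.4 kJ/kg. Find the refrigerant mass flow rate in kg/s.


dh = 217.8 - 73.4 = 144.4 kJ/kg
m_dot = Q / dh = 179.0 / 144.4 = 1.2396 kg/s

1.2396


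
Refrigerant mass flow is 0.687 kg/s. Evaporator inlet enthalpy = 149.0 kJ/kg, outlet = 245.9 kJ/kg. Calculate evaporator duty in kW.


dh = 245.9 - 149.0 = 96.9 kJ/kg
Q_evap = m_dot * dh = 0.687 * 96.9
Q_evap = 66.57 kW

66.57


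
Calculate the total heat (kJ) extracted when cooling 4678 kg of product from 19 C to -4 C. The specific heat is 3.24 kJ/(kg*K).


dT = 19 - (-4) = 23 K
Q = m * cp * dT = 4678 * 3.24 * 23
Q = 348605 kJ

348605


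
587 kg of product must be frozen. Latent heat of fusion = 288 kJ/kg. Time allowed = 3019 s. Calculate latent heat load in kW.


Q_lat = m * h_fg / t
Q_lat = 587 * 288 / 3019
Q_lat = 56.0 kW

56.0


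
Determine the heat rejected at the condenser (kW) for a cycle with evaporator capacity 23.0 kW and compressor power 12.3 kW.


Q_cond = Q_evap + W
Q_cond = 23.0 + 12.3
Q_cond = 35.3 kW

35.3


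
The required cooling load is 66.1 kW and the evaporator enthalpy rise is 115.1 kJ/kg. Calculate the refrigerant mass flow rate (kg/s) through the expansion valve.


m_dot = Q / dh
m_dot = 66.1 / 115.1
m_dot = 0.5743 kg/s

0.5743


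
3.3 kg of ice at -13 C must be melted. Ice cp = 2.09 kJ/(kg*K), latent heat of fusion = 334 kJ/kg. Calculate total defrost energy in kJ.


Sensible heat = cp * dT = 2.09 * 13 = 27.17 kJ/kg
Total per kg = 27.17 + 334 = 361.17 kJ/kg
Q = m * total = 3.3 * 361.17
Q = 1191.9 kJ

1191.9


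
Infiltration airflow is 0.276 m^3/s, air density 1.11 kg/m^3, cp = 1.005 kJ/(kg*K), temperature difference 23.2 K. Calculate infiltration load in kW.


Q = V_dot * rho * cp * dT
Q = 0.276 * 1.11 * 1.005 * 23.2
Q = 7.143 kW

7.143


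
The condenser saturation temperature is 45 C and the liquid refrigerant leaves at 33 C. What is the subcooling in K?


Subcooling = T_cond - T_liquid
Subcooling = 45 - 33
Subcooling = 12 K

12


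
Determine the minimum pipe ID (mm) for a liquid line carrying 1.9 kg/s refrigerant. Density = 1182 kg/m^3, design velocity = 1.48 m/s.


A = m_dot / (rho * v) = 1.9 / (1182 * 1.48) = 0.001086111492 m^2
d = sqrt(4*A/pi) * 1000
d = 37.2 mm

37.2


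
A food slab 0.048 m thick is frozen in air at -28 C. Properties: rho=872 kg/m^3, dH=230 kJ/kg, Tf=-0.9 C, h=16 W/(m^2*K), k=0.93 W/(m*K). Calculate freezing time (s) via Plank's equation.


dT = -0.9 - (-28) = 27.1 K
term1 = a/(2h) = 0.048/(2*16) = 0.0015
term2 = a^2/(8k) = 0.048^2/(8*0.93) = 0.0003096774194
t = rho*dH*1000/dT * (term1 + term2)
t = 872*230*1000/27.1 * (0.0015 + 0.0003096774194)
t = 13393 s

13393


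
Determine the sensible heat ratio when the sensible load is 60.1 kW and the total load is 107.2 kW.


SHR = Q_sensible / Q_total
SHR = 60.1 / 107.2
SHR = 0.561

0.561


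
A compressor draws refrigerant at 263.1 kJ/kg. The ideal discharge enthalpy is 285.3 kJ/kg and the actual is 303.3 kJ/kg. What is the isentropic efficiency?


dh_ideal = 285.3 - 263.1 = 22.2 kJ/kg
dh_actual = 303.3 - 263.1 = 40.2 kJ/kg
eta_s = dh_ideal / dh_actual = 22.2 / 40.2
eta_s = 0.5522

0.5522


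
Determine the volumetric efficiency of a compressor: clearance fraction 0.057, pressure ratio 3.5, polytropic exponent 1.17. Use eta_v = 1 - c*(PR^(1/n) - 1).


PR^(1/n) = 3.5^(1/1.17) = 2.91753062
eta_v = 1 - 0.057 * (2.91753062 - 1)
eta_v = 0.8907

0.8907


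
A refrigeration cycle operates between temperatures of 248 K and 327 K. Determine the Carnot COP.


dT = 327 - 248 = 79 K
COP_carnot = T_cold / dT = 248 / 79
COP_carnot = 3.139

3.139


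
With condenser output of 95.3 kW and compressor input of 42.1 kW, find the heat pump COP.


COP_hp = Q_cond / W
COP_hp = 95.3 / 42.1
COP_hp = 2.264

2.264


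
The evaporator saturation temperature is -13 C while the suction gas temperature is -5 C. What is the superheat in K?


Superheat = T_suction - T_evap
Superheat = -5 - (-13)
Superheat = 8 K

8


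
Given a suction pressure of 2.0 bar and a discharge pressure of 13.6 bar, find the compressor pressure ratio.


PR = P_high / P_low
PR = 13.6 / 2.0
PR = 6.8

6.8


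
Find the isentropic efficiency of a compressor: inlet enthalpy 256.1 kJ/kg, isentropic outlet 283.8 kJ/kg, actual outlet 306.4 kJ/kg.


dh_ideal = 283.8 - 256.1 = 27.7 kJ/kg
dh_actual = 306.4 - 256.1 = 50.3 kJ/kg
eta_s = dh_ideal / dh_actual = 27.7 / 50.3
eta_s = 0.5507

0.5507


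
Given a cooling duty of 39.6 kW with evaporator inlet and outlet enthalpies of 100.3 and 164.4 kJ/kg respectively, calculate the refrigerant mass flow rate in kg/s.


dh = 164.4 - 100.3 = 64.1 kJ/kg
m_dot = Q / dh = 39.6 / 64.1 = 0.6178 kg/s

0.6178


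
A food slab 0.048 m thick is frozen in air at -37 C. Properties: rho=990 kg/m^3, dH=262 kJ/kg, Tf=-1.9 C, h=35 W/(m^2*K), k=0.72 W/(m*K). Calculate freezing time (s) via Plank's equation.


dT = -1.9 - (-37) = 35.1 K
term1 = a/(2h) = 0.048/(2*35) = 0.0006857142857
term2 = a^2/(8k) = 0.048^2/(8*0.72) = 0.0004
t = rho*dH*1000/dT * (term1 + term2)
t = 990*262*1000/35.1 * (0.0006857142857 + 0.0004)
t = 8023 s

8023


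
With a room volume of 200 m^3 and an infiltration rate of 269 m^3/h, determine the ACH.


ACH = flow / volume
ACH = 269 / 200
ACH = 1.345

1.345


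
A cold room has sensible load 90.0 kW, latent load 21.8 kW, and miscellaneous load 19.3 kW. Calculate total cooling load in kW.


Q_total = Q_s + Q_l + Q_misc
Q_total = 90.0 + 21.8 + 19.3
Q_total = 131.1 kW

131.1


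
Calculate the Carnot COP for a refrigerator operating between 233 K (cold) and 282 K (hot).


dT = 282 - 233 = 49 K
COP_carnot = T_cold / dT = 233 / 49
COP_carnot = 4.755

4.755


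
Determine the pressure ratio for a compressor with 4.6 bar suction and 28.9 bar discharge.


PR = P_high / P_low
PR = 28.9 / 4.6
PR = 6.283

6.283


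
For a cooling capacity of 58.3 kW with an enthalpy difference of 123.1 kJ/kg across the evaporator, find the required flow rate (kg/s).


m_dot = Q / dh
m_dot = 58.3 / 123.1
m_dot = 0.4736 kg/s

0.4736


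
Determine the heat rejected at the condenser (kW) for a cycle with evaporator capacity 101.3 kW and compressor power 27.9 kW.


Q_cond = Q_evap + W
Q_cond = 101.3 + 27.9
Q_cond = 129.2 kW

129.2


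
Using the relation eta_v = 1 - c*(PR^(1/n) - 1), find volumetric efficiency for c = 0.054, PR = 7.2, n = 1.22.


PR^(1/n) = 7.2^(1/1.22) = 5.04349453
eta_v = 1 - 0.054 * (5.04349453 - 1)
eta_v = 0.7817

0.7817


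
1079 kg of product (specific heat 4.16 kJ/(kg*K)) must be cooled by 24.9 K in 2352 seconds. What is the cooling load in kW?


Q = m * cp * dT / t
Q = 1079 * 4.16 * 24.9 / 2352
Q = 47.52 kW

47.52


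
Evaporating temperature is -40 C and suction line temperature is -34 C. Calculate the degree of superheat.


Superheat = T_suction - T_evap
Superheat = -34 - (-40)
Superheat = 6 K

6


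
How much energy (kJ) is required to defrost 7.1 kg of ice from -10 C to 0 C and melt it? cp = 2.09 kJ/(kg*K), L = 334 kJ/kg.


Sensible heat = cp * dT = 2.09 * 10 = 20.9 kJ/kg
Total per kg = 20.9 + 334 = 354.9 kJ/kg
Q = m * total = 7.1 * 354.9
Q = 2519.8 kJ

2519.8


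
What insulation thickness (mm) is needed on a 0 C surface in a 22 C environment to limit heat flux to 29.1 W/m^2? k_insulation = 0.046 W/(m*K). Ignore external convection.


dT = 22 - (0) = 22 K
thickness = k * dT / q_max * 1000
thickness = 0.046 * 22 / 29.1 * 1000
thickness = 34.8 mm

34.8


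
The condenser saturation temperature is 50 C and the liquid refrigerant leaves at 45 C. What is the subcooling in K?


Subcooling = T_cond - T_liquid
Subcooling = 50 - 45
Subcooling = 5 K

5


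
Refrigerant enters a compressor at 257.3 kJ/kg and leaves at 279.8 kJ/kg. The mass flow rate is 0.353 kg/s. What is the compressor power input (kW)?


dh = 279.8 - 257.3 = 22.5 kJ/kg
W = m_dot * dh = 0.353 * 22.5 = 7.94 kW

7.94


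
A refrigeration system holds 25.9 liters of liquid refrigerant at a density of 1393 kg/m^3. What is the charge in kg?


Charge = V * rho / 1000
Charge = 25.9 * 1393 / 1000
Charge = 36.08 kg

36.08


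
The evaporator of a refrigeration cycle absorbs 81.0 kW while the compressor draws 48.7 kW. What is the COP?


COP = Q_evap / W
COP = 81.0 / 48.7
COP = 1.663

1.663


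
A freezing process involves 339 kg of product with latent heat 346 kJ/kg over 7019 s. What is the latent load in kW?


Q_lat = m * h_fg / t
Q_lat = 339 * 346 / 7019
Q_lat = 16.71 kW

16.71


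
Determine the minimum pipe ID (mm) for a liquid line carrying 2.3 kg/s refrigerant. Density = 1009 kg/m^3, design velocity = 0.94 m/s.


A = m_dot / (rho * v) = 2.3 / (1009 * 0.94) = 0.002424983658 m^2
d = sqrt(4*A/pi) * 1000
d = 55.6 mm

55.6


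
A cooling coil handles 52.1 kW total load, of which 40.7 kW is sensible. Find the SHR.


SHR = Q_sensible / Q_total
SHR = 40.7 / 52.1
SHR = 0.781

0.781


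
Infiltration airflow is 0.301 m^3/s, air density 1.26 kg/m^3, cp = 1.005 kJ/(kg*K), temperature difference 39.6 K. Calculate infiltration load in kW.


Q = V_dot * rho * cp * dT
Q = 0.301 * 1.26 * 1.005 * 39.6
Q = 15.094 kW

15.094


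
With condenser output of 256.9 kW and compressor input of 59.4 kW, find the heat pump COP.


COP_hp = Q_cond / W
COP_hp = 256.9 / 59.4
COP_hp = 4.325

4.325


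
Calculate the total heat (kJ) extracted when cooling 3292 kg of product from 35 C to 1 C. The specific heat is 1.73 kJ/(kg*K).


dT = 35 - (1) = 34 K
Q = m * cp * dT = 3292 * 1.73 * 34
Q = 193635 kJ

193635


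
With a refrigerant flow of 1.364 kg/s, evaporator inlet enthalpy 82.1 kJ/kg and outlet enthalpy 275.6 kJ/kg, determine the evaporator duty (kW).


dh = 275.6 - 82.1 = 193.5 kJ/kg
Q_evap = m_dot * dh = 1.364 * 193.5
Q_evap = 263.93 kW

263.93


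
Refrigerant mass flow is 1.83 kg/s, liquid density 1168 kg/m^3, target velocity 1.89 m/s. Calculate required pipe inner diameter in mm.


A = m_dot / (rho * v) = 1.83 / (1168 * 1.89) = 0.0008289845619 m^2
d = sqrt(4*A/pi) * 1000
d = 32.5 mm

32.5


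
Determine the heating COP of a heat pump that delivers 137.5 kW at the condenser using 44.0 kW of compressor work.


COP_hp = Q_cond / W
COP_hp = 137.5 / 44.0
COP_hp = 3.125

3.125


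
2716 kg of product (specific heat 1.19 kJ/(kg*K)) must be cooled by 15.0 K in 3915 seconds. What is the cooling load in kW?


Q = m * cp * dT / t
Q = 2716 * 1.19 * 15.0 / 3915
Q = 12.383 kW

12.383
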